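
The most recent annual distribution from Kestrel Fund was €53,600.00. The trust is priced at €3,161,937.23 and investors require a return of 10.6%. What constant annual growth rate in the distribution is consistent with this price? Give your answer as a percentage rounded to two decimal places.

8.76%

P = D₀(1+g)/(r−g) ⇒ P(r−g) = D₀(1+g) ⇒ g(P+D₀) = P·r − D₀
g = (P·r − D₀)/(P + D₀) = (€3,161,937.23×0.106 − €53,600.00) / (€3,161,937.23 + €53,600.00) = 0.087564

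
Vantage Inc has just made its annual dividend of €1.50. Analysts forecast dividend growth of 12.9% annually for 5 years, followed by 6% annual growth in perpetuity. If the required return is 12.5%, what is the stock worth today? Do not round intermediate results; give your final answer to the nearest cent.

D_1 = 1.69350
D_2 = 1.91196
D_3 = 2.15860
D_4 = 2.43706
D_5 = 2.75145
Terminal value at year 5: TV = D_5×(1+g_2)/(r−g_2) = 2.91653/0.065 = 44.86973
P_0 = D_1/(1+r)^1 + D_2/(1+r)^2 + D_3/(1+r)^3 + D_4/(1+r)^4 + D_5/(1+r)^5 + TV/(1+r)^5
    = 1.50533 + 1.51069 + 1.51606 + 1.52145 + 1.52686 + 24.89951 = 32.47989

€32.48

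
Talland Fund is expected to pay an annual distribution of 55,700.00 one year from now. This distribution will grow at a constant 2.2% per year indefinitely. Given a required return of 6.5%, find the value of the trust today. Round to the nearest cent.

1295348.84

Growing perpetuity: P = D₁ / (r − g) = 55,700.0000 / (0.065 − 0.022) = 1,295,348.84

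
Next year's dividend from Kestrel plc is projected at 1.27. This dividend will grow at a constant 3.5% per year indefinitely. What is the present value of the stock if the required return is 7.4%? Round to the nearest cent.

Growing perpetuity: P = D₁ / (r − g) = 1.2700 / (0.074 − 0.035) = 32.56

32.56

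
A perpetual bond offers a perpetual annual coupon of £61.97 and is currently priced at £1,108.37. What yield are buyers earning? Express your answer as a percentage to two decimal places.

5.59%

P = C/r ⇒ r = C/P = £61.97/£1,108.37 = 0.055911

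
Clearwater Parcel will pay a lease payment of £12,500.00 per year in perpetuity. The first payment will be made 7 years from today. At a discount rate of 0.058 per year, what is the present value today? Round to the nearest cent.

Value at end of year 6: C / r = £12,500.00 / 0.058 = £215,517.2414
Discount to today: PV = £215,517.2414 / (1 + 0.058)^6 = £215,517.2414 / 1.402536 = £153,662.54

£153662.54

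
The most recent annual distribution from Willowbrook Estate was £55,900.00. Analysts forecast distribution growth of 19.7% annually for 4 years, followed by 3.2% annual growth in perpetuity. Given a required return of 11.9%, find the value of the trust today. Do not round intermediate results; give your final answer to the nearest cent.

D_1 = 66912.30000
D_2 = 80094.02310
D_3 = 95872.54565
D_4 = 114759.43714
Terminal value at year 4: TV = D_4×(1+g_2)/(r−g_2) = 118431.73913/0.087 = 1361284.35784
P_0 = D_1/(1+r)^1 + D_2/(1+r)^2 + D_3/(1+r)^3 + D_4/(1+r)^4 + TV/(1+r)^4
    = 59796.51475 + 63964.63642 + 68423.29740 + 73192.74977 + 868217.44550 = 1133594.64382

£1133594.64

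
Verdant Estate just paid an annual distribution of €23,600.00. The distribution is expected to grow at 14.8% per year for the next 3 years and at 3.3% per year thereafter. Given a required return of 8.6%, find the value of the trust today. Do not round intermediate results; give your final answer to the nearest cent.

D_1 = 27092.80000
D_2 = 31102.53440
D_3 = 35705.70949
Terminal value at year 3: TV = D_3×(1+g_2)/(r−g_2) = 36883.99790/0.053 = 695924.48876
P_0 = D_1/(1+r)^1 + D_2/(1+r)^2 + D_3/(1+r)^3 + TV/(1+r)^3
    = 24947.32965 + 26371.57867 + 27877.13841 + 543341.20717 = 622537.25391

€622537.25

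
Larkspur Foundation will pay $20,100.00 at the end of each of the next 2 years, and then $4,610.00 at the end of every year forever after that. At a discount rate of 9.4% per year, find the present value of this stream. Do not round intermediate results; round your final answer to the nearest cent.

PV of 2-year annuity: $20,100.00 × [1 − (1+0.094)^−2] / 0.094 = 35167.22425
Perpetuity value at year 2: $4,610.00 / 0.094 = 49042.55319
PV of perpetuity: 49042.55319 / (1+0.094)^2 = 40976.83659
Total PV = 35167.22425 + 40976.83659 = 76144.06083

$76144.06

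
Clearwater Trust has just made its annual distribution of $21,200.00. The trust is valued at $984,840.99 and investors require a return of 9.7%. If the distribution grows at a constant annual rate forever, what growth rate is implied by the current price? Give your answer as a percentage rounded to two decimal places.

7.39%

P = D₀(1+g)/(r−g) ⇒ P(r−g) = D₀(1+g) ⇒ g(P+D₀) = P·r − D₀
g = (P·r − D₀)/(P + D₀) = ($984,840.99×0.097 − $21,200.00) / ($984,840.99 + $21,200.00) = 0.073883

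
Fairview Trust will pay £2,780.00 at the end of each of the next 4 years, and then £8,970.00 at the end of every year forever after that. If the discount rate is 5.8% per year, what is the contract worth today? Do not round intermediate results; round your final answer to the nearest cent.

£133107.57

PV of 4-year annuity: £2,780.00 × [1 − (1+0.058)^−4] / 0.058 = 9677.27424
Perpetuity value at year 4: £8,970.00 / 0.058 = 154655.17241
PV of perpetuity: 154655.17241 / (1+0.058)^4 = 123430.29833
Total PV = 9677.27424 + 123430.29833 = 133107.57257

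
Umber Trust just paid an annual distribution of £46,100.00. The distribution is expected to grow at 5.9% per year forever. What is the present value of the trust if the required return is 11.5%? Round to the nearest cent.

£871783.93

D₁ = D₀ × (1 + g) = £46,100.00 × 1.059 = £48,819.9000
Growing perpetuity: P = D₁ / (r − g) = £48,819.9000 / (0.115 − 0.059) = £871,783.93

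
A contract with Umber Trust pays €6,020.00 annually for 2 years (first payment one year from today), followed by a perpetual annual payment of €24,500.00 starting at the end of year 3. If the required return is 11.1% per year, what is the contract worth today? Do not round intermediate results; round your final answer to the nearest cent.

€189115.26

PV of 2-year annuity: €6,020.00 × [1 − (1+0.111)^−2] / 0.111 = 10295.71724
Perpetuity value at year 2: €24,500.00 / 0.111 = 220720.72072
PV of perpetuity: 220720.72072 / (1+0.111)^2 = 178819.54590
Total PV = 10295.71724 + 178819.54590 = 189115.26315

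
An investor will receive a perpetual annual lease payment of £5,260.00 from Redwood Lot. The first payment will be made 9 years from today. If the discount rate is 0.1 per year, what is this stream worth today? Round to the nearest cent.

£24538.29

Value at end of year 8: C / r = £5,260.00 / 0.1 = £52,600.0000
Discount to today: PV = £52,600.0000 / (1 + 0.1)^8 = £52,600.0000 / 2.143589 = £24,538.29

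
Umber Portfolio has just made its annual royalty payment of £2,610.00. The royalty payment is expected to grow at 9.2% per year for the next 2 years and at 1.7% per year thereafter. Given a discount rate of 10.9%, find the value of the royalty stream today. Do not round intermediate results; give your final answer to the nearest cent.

£33074.67

D_1 = 2850.12000
D_2 = 3112.33104
Terminal value at year 2: TV = D_2×(1+g_2)/(r−g_2) = 3165.24067/0.092 = 34404.78987
P_0 = D_1/(1+r)^1 + D_2/(1+r)^2 + TV/(1+r)^2
    = 2569.99098 + 2530.59527 + 27974.08031 = 33074.66656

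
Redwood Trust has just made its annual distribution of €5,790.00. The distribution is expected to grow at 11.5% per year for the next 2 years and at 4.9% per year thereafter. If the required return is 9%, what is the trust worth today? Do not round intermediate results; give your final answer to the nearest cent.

€166994.02

D_1 = 6455.85000
D_2 = 7198.27275
Terminal value at year 2: TV = D_2×(1+g_2)/(r−g_2) = 7550.98811/0.041 = 184170.44182
P_0 = D_1/(1+r)^1 + D_2/(1+r)^2 + TV/(1+r)^2
    = 5922.79817 + 6058.64216 + 155012.57623 = 166994.01656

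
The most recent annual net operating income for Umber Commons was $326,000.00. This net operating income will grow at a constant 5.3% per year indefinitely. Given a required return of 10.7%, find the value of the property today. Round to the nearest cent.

$6357000.00

D₁ = D₀ × (1 + g) = $326,000.00 × 1.053 = $343,278.0000
Growing perpetuity: P = D₁ / (r − g) = $343,278.0000 / (0.107 − 0.053) = $6,357,000.00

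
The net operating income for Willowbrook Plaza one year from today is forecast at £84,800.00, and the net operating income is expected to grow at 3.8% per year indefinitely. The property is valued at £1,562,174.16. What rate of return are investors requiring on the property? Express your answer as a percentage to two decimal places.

P = D₁/(r − g) ⇒ r = D₁/P + g = £84,800.0000/£1,562,174.16 + 0.038 = 0.054283 + 0.038 = 0.092283

9.23%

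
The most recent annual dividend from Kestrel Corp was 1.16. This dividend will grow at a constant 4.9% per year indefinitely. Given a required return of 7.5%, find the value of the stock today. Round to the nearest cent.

D₁ = D₀ × (1 + g) = 1.16 × 1.049 = 1.2168
Growing perpetuity: P = D₁ / (r − g) = 1.2168 / (0.075 − 0.049) = 46.80

46.80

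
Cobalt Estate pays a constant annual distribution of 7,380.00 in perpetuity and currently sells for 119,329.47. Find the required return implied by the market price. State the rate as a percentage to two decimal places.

6.18%

P = C/r ⇒ r = C/P = 7,380.00/119,329.47 = 0.061846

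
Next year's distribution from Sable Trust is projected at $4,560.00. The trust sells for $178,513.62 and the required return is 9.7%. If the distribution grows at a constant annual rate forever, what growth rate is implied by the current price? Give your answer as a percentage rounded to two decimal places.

7.15%

P = D₁/(r−g) ⇒ g = r − D₁/P = 0.097 − $4,560.00/$178,513.62 = 0.071456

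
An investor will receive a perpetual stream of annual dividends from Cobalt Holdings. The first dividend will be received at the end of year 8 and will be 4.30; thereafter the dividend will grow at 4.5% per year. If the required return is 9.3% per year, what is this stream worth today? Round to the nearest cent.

Value at end of year 7: C₁ / (r − g) = 4.30 / (0.093 − 0.045) = 89.5833
Discount to today: PV = 89.5833 / (1 + 0.093)^7 = 89.5833 / 1.863550 = 48.07

48.07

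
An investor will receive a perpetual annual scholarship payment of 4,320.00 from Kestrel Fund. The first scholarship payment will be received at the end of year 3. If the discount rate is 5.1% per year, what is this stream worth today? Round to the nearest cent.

Value at end of year 2: C / r = 4,320.00 / 0.051 = 84,705.8824
Discount to today: PV = 84,705.8824 / (1 + 0.051)^2 = 84,705.8824 / 1.104601 = 76,684.60

76684.60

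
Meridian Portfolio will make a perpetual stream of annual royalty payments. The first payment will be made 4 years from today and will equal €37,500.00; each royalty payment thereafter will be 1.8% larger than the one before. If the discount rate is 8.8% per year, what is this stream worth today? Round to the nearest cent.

Value at end of year 3: C₁ / (r − g) = €37,500.00 / (0.088 − 0.018) = €535,714.2857
Discount to today: PV = €535,714.2857 / (1 + 0.088)^3 = €535,714.2857 / 1.287913 = €415,955.18

€415955.18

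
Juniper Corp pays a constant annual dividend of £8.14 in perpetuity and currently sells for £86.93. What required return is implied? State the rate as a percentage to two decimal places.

9.36%

P = C/r ⇒ r = C/P = £8.14/£86.93 = 0.093639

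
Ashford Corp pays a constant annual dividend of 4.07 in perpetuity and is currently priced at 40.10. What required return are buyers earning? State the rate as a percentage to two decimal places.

P = C/r ⇒ r = C/P = 4.07/40.10 = 0.101496

10.15%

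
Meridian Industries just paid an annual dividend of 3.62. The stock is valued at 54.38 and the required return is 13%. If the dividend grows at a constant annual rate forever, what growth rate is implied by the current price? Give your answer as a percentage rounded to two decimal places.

P = D₀(1+g)/(r−g) ⇒ P(r−g) = D₀(1+g) ⇒ g(P+D₀) = P·r − D₀
g = (P·r − D₀)/(P + D₀) = (54.38×0.13 − 3.62) / (54.38 + 3.62) = 0.059472

5.95%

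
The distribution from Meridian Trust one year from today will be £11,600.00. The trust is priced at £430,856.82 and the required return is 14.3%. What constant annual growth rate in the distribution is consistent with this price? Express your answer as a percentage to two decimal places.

11.61%

P = D₁/(r−g) ⇒ g = r − D₁/P = 0.143 − £11,600.00/£430,856.82 = 0.116077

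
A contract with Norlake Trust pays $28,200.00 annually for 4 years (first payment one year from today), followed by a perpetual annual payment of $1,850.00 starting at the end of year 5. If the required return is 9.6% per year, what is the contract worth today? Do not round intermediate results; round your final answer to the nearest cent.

PV of 4-year annuity: $28,200.00 × [1 − (1+0.096)^−4] / 0.096 = 90169.74281
Perpetuity value at year 4: $1,850.00 / 0.096 = 19270.83333
PV of perpetuity: 19270.83333 / (1+0.096)^4 = 13355.44240
Total PV = 90169.74281 + 13355.44240 = 103525.18522

$103525.19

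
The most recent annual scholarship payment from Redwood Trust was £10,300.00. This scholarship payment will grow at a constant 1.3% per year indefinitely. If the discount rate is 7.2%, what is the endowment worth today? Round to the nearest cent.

D₁ = D₀ × (1 + g) = £10,300.00 × 1.013 = £10,433.9000
Growing perpetuity: P = D₁ / (r − g) = £10,433.9000 / (0.072 − 0.013) = £176,845.76

£176845.76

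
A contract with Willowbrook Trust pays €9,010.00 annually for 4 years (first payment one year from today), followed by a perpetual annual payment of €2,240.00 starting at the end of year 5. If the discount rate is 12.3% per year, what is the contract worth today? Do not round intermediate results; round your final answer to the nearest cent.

PV of 4-year annuity: €9,010.00 × [1 − (1+0.123)^−4] / 0.123 = 27194.50137
Perpetuity value at year 4: €2,240.00 / 0.123 = 18211.38211
PV of perpetuity: 18211.38211 / (1+0.123)^4 = 11450.48499
Total PV = 27194.50137 + 11450.48499 = 38644.98636

€38644.99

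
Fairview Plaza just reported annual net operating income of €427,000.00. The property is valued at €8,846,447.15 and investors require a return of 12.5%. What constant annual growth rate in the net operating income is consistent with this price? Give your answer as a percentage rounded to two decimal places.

P = D₀(1+g)/(r−g) ⇒ P(r−g) = D₀(1+g) ⇒ g(P+D₀) = P·r − D₀
g = (P·r − D₀)/(P + D₀) = (€8,846,447.15×0.125 − €427,000.00) / (€8,846,447.15 + €427,000.00) = 0.073199

7.32%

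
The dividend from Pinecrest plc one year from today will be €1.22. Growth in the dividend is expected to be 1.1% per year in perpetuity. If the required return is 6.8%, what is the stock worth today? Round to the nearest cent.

€21.40

Growing perpetuity: P = D₁ / (r − g) = €1.2200 / (0.068 − 0.011) = €21.40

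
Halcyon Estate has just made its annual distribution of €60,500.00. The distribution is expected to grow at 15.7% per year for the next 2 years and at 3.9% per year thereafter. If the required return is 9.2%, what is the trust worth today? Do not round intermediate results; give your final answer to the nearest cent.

€1463442.27

D_1 = 69998.50000
D_2 = 80988.26450
Terminal value at year 2: TV = D_2×(1+g_2)/(r−g_2) = 84146.80682/0.053 = 1587675.60029
P_0 = D_1/(1+r)^1 + D_2/(1+r)^2 + TV/(1+r)^2
    = 64101.19048 + 67916.73753 + 1331424.34513 = 1463442.27314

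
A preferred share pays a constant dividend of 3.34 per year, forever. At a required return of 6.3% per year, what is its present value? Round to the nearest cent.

53.02

Level perpetuity: PV = C / r = 3.34 / 0.063 = 53.02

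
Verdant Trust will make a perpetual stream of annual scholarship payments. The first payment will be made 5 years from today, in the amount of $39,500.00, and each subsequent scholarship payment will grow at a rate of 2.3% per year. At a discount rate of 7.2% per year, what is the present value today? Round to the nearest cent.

$610410.33

Value at end of year 4: C₁ / (r − g) = $39,500.00 / (0.072 − 0.023) = $806,122.4490
Discount to today: PV = $806,122.4490 / (1 + 0.072)^4 = $806,122.4490 / 1.320624 = $610,410.33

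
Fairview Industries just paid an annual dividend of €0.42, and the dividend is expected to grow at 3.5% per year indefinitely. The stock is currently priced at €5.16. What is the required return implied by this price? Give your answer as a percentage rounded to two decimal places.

D₁ = €0.42 × 1.035 = €0.4347
P = D₁/(r − g) ⇒ r = D₁/P + g = €0.4347/€5.16 + 0.035 = 0.084244 + 0.035 = 0.119244

11.92%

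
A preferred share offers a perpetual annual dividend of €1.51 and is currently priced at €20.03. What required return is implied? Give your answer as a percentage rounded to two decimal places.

P = C/r ⇒ r = C/P = €1.51/€20.03 = 0.075387

7.54%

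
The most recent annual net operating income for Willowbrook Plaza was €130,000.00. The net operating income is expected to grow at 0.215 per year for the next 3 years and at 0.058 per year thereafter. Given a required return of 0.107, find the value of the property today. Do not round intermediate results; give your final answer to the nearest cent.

D_1 = 157950.00000
D_2 = 191909.25000
D_3 = 233169.73875
Terminal value at year 3: TV = D_3×(1+g_2)/(r−g_2) = 246693.58360/0.049 = 5034562.93056
P_0 = D_1/(1+r)^1 + D_2/(1+r)^2 + D_3/(1+r)^3 + TV/(1+r)^3
    = 142682.92683 + 156603.21237 + 171881.57456 + 3711238.89552 = 4182406.60928

€4182406.61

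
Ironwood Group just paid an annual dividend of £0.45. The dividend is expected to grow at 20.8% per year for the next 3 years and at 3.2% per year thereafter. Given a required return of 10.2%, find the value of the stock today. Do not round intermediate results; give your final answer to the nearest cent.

£10.37

D_1 = 0.54360
D_2 = 0.65667
D_3 = 0.79326
Terminal value at year 3: TV = D_3×(1+g_2)/(r−g_2) = 0.81864/0.07 = 11.69486
P_0 = D_1/(1+r)^1 + D_2/(1+r)^2 + D_3/(1+r)^3 + TV/(1+r)^3
    = 0.49328 + 0.54073 + 0.59275 + 8.73877 = 10.36553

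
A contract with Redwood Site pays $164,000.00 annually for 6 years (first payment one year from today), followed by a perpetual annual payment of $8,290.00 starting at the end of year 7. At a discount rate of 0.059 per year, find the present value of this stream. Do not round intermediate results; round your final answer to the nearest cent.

PV of 6-year annuity: $164,000.00 × [1 − (1+0.059)^−6] / 0.059 = 808981.16801
Perpetuity value at year 6: $8,290.00 / 0.059 = 140508.47458
PV of perpetuity: 140508.47458 / (1+0.059)^6 = 99615.46310
Total PV = 808981.16801 + 99615.46310 = 908596.63110

$908596.63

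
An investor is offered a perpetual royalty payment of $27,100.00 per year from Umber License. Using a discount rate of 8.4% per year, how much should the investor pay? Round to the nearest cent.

$322619.05

Level perpetuity: PV = C / r = $27,100.00 / 0.084 = $322,619.05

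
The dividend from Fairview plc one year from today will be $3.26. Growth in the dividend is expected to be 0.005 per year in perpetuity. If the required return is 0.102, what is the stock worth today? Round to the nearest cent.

$33.61

Growing perpetuity: P = D₁ / (r − g) = $3.2600 / (0.102 − 0.005) = $33.61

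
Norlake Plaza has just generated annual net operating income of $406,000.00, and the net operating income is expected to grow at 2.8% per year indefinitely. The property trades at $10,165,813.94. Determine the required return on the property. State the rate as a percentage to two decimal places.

D₁ = $406,000.00 × 1.028 = $417,368.0000
P = D₁/(r − g) ⇒ r = D₁/P + g = $417,368.0000/$10,165,813.94 + 0.028 = 0.041056 + 0.028 = 0.069056

6.91%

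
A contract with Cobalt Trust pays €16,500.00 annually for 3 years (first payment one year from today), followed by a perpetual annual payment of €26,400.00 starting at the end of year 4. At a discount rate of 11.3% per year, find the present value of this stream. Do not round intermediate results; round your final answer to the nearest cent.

PV of 3-year annuity: €16,500.00 × [1 − (1+0.113)^−3] / 0.113 = 40111.83509
Perpetuity value at year 3: €26,400.00 / 0.113 = 233628.31858
PV of perpetuity: 233628.31858 / (1+0.113)^3 = 169449.38244
Total PV = 40111.83509 + 169449.38244 = 209561.21753

€209561.22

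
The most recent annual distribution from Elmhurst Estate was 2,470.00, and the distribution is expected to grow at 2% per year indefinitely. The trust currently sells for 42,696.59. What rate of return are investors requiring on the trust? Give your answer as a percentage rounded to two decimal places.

D₁ = 2,470.00 × 1.02 = 2,519.4000
P = D₁/(r − g) ⇒ r = D₁/P + g = 2,519.4000/42,696.59 + 0.02 = 0.059007 + 0.02 = 0.079007

7.90%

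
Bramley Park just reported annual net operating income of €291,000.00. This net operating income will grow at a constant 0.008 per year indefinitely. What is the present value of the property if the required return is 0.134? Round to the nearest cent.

€2328000.00

D₁ = D₀ × (1 + g) = €291,000.00 × 1.008 = €293,328.0000
Growing perpetuity: P = D₁ / (r − g) = €293,328.0000 / (0.134 − 0.008) = €2,328,000.00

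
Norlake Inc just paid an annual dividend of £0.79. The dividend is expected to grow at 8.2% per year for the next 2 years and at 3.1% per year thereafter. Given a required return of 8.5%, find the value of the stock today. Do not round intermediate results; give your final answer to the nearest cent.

£16.57

D_1 = 0.85478
D_2 = 0.92487
Terminal value at year 2: TV = D_2×(1+g_2)/(r−g_2) = 0.95354/0.054 = 17.65820
P_0 = D_1/(1+r)^1 + D_2/(1+r)^2 + TV/(1+r)^2
    = 0.78782 + 0.78564 + 14.99985 = 16.57331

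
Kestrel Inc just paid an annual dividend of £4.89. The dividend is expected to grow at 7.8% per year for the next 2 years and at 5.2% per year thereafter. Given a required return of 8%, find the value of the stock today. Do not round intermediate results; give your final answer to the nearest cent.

£192.80

D_1 = 5.27142
D_2 = 5.68259
Terminal value at year 2: TV = D_2×(1+g_2)/(r−g_2) = 5.97809/0.028 = 213.50305
P_0 = D_1/(1+r)^1 + D_2/(1+r)^2 + TV/(1+r)^2
    = 4.88094 + 4.87191 + 183.04446 = 192.79731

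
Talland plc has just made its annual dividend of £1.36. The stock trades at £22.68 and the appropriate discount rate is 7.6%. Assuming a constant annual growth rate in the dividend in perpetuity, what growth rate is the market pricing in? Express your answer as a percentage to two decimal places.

1.51%

P = D₀(1+g)/(r−g) ⇒ P(r−g) = D₀(1+g) ⇒ g(P+D₀) = P·r − D₀
g = (P·r − D₀)/(P + D₀) = (£22.68×0.076 − £1.36) / (£22.68 + £1.36) = 0.015128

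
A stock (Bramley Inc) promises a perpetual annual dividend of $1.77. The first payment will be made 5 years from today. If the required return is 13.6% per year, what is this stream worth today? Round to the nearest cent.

Value at end of year 4: C / r = $1.77 / 0.136 = $13.0147
Discount to today: PV = $13.0147 / (1 + 0.136)^4 = $13.0147 / 1.665380 = $7.81

$7.81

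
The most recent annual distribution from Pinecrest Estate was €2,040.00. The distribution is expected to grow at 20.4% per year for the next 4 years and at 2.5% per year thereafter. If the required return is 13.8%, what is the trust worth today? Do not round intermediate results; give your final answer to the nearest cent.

€32599.05

D_1 = 2456.16000
D_2 = 2957.21664
D_3 = 3560.48883
D_4 = 4286.82856
Terminal value at year 4: TV = D_4×(1+g_2)/(r−g_2) = 4393.99927/0.113 = 38884.94930
P_0 = D_1/(1+r)^1 + D_2/(1+r)^2 + D_3/(1+r)^3 + D_4/(1+r)^4 + TV/(1+r)^4
    = 2158.31283 + 2283.48739 + 2415.92163 + 2556.03659 + 23185.28767 = 32599.04611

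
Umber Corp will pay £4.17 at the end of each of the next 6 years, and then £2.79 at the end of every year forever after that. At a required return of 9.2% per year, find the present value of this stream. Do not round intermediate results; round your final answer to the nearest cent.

PV of 6-year annuity: £4.17 × [1 − (1+0.092)^−6] / 0.092 = 18.59526
Perpetuity value at year 6: £2.79 / 0.092 = 30.32609
PV of perpetuity: 30.32609 / (1+0.092)^6 = 17.88465
Total PV = 18.59526 + 17.88465 = 36.47991

£36.48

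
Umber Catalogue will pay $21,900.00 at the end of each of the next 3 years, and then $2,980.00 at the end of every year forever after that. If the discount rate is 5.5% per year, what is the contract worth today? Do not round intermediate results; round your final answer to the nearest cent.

PV of 3-year annuity: $21,900.00 × [1 − (1+0.055)^−3] / 0.055 = 59084.74099
Perpetuity value at year 3: $2,980.00 / 0.055 = 54181.81818
PV of perpetuity: 54181.81818 / (1+0.055)^3 = 46141.97671
Total PV = 59084.74099 + 46141.97671 = 105226.71770

$105226.72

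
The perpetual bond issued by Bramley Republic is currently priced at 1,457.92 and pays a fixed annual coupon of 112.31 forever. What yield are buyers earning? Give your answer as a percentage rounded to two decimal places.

7.70%

P = C/r ⇒ r = C/P = 112.31/1,457.92 = 0.077034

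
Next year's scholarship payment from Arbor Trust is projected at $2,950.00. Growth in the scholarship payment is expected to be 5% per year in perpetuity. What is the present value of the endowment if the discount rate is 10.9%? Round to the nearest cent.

Growing perpetuity: P = D₁ / (r − g) = $2,950.0000 / (0.109 − 0.05) = $50,000.00

$50000.00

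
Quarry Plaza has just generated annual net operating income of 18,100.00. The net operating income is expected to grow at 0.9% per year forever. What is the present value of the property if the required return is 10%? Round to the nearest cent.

200691.21

D₁ = D₀ × (1 + g) = 18,100.00 × 1.009 = 18,262.9000
Growing perpetuity: P = D₁ / (r − g) = 18,262.9000 / (0.1 − 0.009) = 200,691.21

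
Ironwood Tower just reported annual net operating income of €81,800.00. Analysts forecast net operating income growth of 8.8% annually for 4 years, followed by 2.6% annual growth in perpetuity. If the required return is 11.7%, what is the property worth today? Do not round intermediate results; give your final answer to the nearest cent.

€1136667.69

D_1 = 88998.40000
D_2 = 96830.25920
D_3 = 105351.32201
D_4 = 114622.23835
Terminal value at year 4: TV = D_4×(1+g_2)/(r−g_2) = 117602.41654/0.091 = 1292334.24773
P_0 = D_1/(1+r)^1 + D_2/(1+r)^2 + D_3/(1+r)^3 + D_4/(1+r)^4 + TV/(1+r)^4
    = 79676.27574 + 77607.68845 + 75592.80666 + 73630.23603 + 830160.68315 = 1136667.69003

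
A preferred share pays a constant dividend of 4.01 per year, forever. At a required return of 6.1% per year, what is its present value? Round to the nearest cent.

65.74

Level perpetuity: PV = C / r = 4.01 / 0.061 = 65.74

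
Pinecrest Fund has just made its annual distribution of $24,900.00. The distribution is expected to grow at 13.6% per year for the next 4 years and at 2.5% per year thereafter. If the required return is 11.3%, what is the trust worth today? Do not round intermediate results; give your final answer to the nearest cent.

D_1 = 28286.40000
D_2 = 32133.35040
D_3 = 36503.48605
D_4 = 41467.96016
Terminal value at year 4: TV = D_4×(1+g_2)/(r−g_2) = 42504.65916/0.088 = 483007.49047
P_0 = D_1/(1+r)^1 + D_2/(1+r)^2 + D_3/(1+r)^3 + D_4/(1+r)^4 + TV/(1+r)^4
    = 25414.55526 + 25939.74373 + 26475.78515 + 27022.90381 + 314755.41364 = 419608.40159

$419608.40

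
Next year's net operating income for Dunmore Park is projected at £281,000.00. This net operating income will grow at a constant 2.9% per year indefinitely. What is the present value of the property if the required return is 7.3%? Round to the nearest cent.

Growing perpetuity: P = D₁ / (r − g) = £281,000.0000 / (0.073 − 0.029) = £6,386,363.64

£6386363.64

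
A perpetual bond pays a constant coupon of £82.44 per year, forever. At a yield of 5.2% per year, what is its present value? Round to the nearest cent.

Level perpetuity: PV = C / r = £82.44 / 0.052 = £1,585.38

£1585.38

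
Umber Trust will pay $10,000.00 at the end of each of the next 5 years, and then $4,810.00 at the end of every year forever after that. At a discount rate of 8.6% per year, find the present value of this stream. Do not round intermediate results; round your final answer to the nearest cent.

PV of 5-year annuity: $10,000.00 × [1 − (1+0.086)^−5] / 0.086 = 39303.58680
Perpetuity value at year 5: $4,810.00 / 0.086 = 55930.23256
PV of perpetuity: 55930.23256 / (1+0.086)^5 = 37025.20731
Total PV = 39303.58680 + 37025.20731 = 76328.79411

$76328.79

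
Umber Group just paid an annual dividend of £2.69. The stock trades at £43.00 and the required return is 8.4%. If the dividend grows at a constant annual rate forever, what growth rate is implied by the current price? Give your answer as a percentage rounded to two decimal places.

P = D₀(1+g)/(r−g) ⇒ P(r−g) = D₀(1+g) ⇒ g(P+D₀) = P·r − D₀
g = (P·r − D₀)/(P + D₀) = (£43.00×0.084 − £2.69) / (£43.00 + £2.69) = 0.020179

2.02%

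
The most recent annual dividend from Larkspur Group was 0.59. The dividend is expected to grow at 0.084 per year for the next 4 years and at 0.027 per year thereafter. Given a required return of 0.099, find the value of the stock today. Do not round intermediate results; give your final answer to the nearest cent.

10.25

D_1 = 0.63956
D_2 = 0.69328
D_3 = 0.75152
D_4 = 0.81465
Terminal value at year 4: TV = D_4×(1+g_2)/(r−g_2) = 0.83664/0.072 = 11.62003
P_0 = D_1/(1+r)^1 + D_2/(1+r)^2 + D_3/(1+r)^3 + D_4/(1+r)^4 + TV/(1+r)^4
    = 0.58195 + 0.57400 + 0.56617 + 0.55844 + 7.96556 = 10.24612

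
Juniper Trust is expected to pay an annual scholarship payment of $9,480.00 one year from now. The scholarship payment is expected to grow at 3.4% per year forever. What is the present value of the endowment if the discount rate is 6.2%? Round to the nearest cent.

Growing perpetuity: P = D₁ / (r − g) = $9,480.0000 / (0.062 − 0.034) = $338,571.43

$338571.43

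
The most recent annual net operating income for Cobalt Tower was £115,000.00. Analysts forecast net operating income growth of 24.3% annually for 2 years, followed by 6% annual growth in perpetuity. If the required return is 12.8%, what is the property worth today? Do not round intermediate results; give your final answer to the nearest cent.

D_1 = 142945.00000
D_2 = 177680.63500
Terminal value at year 2: TV = D_2×(1+g_2)/(r−g_2) = 188341.47310/0.068 = 2769727.54559
P_0 = D_1/(1+r)^1 + D_2/(1+r)^2 + TV/(1+r)^2
    = 126724.29078 + 139643.87716 + 2176801.61460 = 2443169.78254

£2443169.78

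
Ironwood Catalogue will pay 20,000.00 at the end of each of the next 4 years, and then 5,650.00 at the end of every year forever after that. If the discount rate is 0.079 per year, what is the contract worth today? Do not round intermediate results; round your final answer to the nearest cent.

PV of 4-year annuity: 20,000.00 × [1 − (1+0.079)^−4] / 0.079 = 66390.25343
Perpetuity value at year 4: 5,650.00 / 0.079 = 71518.98734
PV of perpetuity: 71518.98734 / (1+0.079)^4 = 52763.74075
Total PV = 66390.25343 + 52763.74075 = 119153.99417

119153.99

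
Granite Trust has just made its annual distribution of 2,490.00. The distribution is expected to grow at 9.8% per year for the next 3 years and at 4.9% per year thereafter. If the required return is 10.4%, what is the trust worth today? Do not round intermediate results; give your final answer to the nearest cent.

D_1 = 2734.02000
D_2 = 3001.95396
D_3 = 3296.14545
Terminal value at year 3: TV = D_3×(1+g_2)/(r−g_2) = 3457.65658/0.055 = 62866.48318
P_0 = D_1/(1+r)^1 + D_2/(1+r)^2 + D_3/(1+r)^3 + TV/(1+r)^3
    = 2476.46739 + 2463.00833 + 2449.62241 + 46720.98023 = 54110.07837

54110.08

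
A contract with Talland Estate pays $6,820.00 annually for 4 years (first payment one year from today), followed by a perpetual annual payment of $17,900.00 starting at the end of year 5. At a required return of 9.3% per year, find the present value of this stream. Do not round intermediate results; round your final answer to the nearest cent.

$156812.13

PV of 4-year annuity: $6,820.00 × [1 − (1+0.093)^−4] / 0.093 = 21950.17700
Perpetuity value at year 4: $17,900.00 / 0.093 = 192473.11828
PV of perpetuity: 192473.11828 / (1+0.093)^4 = 134861.94990
Total PV = 21950.17700 + 134861.94990 = 156812.12690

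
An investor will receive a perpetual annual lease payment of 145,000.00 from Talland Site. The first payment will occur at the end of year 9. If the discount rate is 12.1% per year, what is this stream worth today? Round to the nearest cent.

480549.06

Value at end of year 8: C / r = 145,000.00 / 0.121 = 1,198,347.1074
Discount to today: PV = 1,198,347.1074 / (1 + 0.121)^8 = 1,198,347.1074 / 2.493704 = 480,549.06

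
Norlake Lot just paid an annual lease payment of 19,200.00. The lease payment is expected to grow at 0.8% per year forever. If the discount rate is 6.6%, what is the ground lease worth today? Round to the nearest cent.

D₁ = D₀ × (1 + g) = 19,200.00 × 1.008 = 19,353.6000
Growing perpetuity: P = D₁ / (r − g) = 19,353.6000 / (0.066 − 0.008) = 333,682.76

333682.76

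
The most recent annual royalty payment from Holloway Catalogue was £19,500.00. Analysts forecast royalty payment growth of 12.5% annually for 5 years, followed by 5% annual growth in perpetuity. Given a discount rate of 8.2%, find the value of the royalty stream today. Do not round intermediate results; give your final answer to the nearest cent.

D_1 = 21937.50000
D_2 = 24679.68750
D_3 = 27764.64844
D_4 = 31235.22949
D_5 = 35139.63318
Terminal value at year 5: TV = D_5×(1+g_2)/(r−g_2) = 36896.61484/0.032 = 1153019.21368
P_0 = D_1/(1+r)^1 + D_2/(1+r)^2 + D_3/(1+r)^3 + D_4/(1+r)^4 + D_5/(1+r)^5 + TV/(1+r)^5
    = 20274.95379 + 21080.70519 + 21918.47813 + 22789.54519 + 23695.22952 + 777499.71857 = 887258.63038

£887258.63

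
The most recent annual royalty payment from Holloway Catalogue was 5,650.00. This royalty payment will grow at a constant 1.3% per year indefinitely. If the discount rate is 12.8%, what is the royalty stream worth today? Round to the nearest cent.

49769.13

D₁ = D₀ × (1 + g) = 5,650.00 × 1.013 = 5,723.4500
Growing perpetuity: P = D₁ / (r − g) = 5,723.4500 / (0.128 − 0.013) = 49,769.13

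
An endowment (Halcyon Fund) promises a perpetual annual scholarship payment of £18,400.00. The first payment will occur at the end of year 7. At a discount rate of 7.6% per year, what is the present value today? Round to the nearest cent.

£156002.16

Value at end of year 6: C / r = £18,400.00 / 0.076 = £242,105.2632
Discount to today: PV = £242,105.2632 / (1 + 0.076)^6 = £242,105.2632 / 1.551935 = £156,002.16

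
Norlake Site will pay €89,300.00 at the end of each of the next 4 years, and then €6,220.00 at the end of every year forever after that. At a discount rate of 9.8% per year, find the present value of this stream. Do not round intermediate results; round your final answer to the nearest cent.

€327966.02

PV of 4-year annuity: €89,300.00 × [1 − (1+0.098)^−4] / 0.098 = 284298.86313
Perpetuity value at year 4: €6,220.00 / 0.098 = 63469.38776
PV of perpetuity: 63469.38776 / (1+0.098)^4 = 43667.16011
Total PV = 284298.86313 + 43667.16011 = 327966.02324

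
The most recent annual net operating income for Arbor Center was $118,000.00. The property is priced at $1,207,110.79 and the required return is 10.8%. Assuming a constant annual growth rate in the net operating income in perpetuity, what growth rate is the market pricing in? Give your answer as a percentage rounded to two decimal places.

P = D₀(1+g)/(r−g) ⇒ P(r−g) = D₀(1+g) ⇒ g(P+D₀) = P·r − D₀
g = (P·r − D₀)/(P + D₀) = ($1,207,110.79×0.108 − $118,000.00) / ($1,207,110.79 + $118,000.00) = 0.009334

0.93%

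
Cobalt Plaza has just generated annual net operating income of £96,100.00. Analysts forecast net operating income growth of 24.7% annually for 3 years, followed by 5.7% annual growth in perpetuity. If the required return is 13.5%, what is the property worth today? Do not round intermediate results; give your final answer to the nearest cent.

D_1 = 119836.70000
D_2 = 149436.36490
D_3 = 186347.14703
Terminal value at year 3: TV = D_3×(1+g_2)/(r−g_2) = 196968.93441/0.078 = 2525242.74886
P_0 = D_1/(1+r)^1 + D_2/(1+r)^2 + D_3/(1+r)^3 + TV/(1+r)^3
    = 105582.99559 + 116001.75816 + 127448.62768 + 1727092.30078 = 2076125.68221

£2076125.68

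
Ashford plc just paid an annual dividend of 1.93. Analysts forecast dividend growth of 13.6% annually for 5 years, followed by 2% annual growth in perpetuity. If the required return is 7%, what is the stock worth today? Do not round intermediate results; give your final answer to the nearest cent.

D_1 = 2.19248
D_2 = 2.49066
D_3 = 2.82939
D_4 = 3.21418
D_5 = 3.65131
Terminal value at year 5: TV = D_5×(1+g_2)/(r−g_2) = 3.72434/0.05 = 74.48677
P_0 = D_1/(1+r)^1 + D_2/(1+r)^2 + D_3/(1+r)^3 + D_4/(1+r)^4 + D_5/(1+r)^5 + TV/(1+r)^5
    = 2.04905 + 2.17544 + 2.30962 + 2.45209 + 2.60334 + 53.10804 = 64.69756

64.70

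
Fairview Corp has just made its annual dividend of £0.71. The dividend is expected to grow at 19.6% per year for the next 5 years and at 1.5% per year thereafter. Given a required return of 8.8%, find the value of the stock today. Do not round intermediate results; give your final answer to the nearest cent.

D_1 = 0.84916
D_2 = 1.01560
D_3 = 1.21465
D_4 = 1.45272
D_5 = 1.73746
Terminal value at year 5: TV = D_5×(1+g_2)/(r−g_2) = 1.76352/0.073 = 24.15780
P_0 = D_1/(1+r)^1 + D_2/(1+r)^2 + D_3/(1+r)^3 + D_4/(1+r)^4 + D_5/(1+r)^5 + TV/(1+r)^5
    = 0.78048 + 0.85795 + 0.94312 + 1.03673 + 1.13965 + 15.84576 = 20.60368

£20.60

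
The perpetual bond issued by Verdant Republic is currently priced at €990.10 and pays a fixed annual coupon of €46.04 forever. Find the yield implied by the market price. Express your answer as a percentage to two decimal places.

P = C/r ⇒ r = C/P = €46.04/€990.10 = 0.046500

4.65%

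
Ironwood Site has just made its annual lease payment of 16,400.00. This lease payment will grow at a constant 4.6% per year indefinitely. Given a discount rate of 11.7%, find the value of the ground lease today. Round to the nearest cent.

D₁ = D₀ × (1 + g) = 16,400.00 × 1.046 = 17,154.4000
Growing perpetuity: P = D₁ / (r − g) = 17,154.4000 / (0.117 − 0.046) = 241,611.27

241611.27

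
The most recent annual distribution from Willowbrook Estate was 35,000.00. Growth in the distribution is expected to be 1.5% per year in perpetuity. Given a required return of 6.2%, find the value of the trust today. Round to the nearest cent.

755851.06

D₁ = D₀ × (1 + g) = 35,000.00 × 1.015 = 35,525.0000
Growing perpetuity: P = D₁ / (r − g) = 35,525.0000 / (0.062 − 0.015) = 755,851.06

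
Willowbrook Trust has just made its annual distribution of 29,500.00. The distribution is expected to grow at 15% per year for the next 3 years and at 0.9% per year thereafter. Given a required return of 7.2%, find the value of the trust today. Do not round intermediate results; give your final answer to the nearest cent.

D_1 = 33925.00000
D_2 = 39013.75000
D_3 = 44865.81250
Terminal value at year 3: TV = D_3×(1+g_2)/(r−g_2) = 45269.60481/0.063 = 718565.15575
P_0 = D_1/(1+r)^1 + D_2/(1+r)^2 + D_3/(1+r)^3 + TV/(1+r)^3
    = 31646.45522 + 33949.08909 + 36419.26535 + 583286.32920 = 685301.13887

685301.14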